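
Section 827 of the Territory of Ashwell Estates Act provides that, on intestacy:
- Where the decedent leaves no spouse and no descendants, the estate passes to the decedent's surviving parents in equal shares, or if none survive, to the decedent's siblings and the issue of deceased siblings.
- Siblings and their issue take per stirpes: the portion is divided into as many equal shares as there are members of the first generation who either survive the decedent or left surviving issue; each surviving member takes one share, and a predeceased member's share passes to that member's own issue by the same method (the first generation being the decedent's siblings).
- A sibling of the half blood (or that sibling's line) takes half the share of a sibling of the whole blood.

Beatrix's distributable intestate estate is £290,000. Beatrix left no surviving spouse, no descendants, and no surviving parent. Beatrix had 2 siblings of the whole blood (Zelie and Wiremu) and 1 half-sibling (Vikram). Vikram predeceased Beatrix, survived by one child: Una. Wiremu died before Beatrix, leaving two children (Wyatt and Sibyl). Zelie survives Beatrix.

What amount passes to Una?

Una receives £58,000.

The entire £290,000 passes to the siblings and their issue.
Counting each half-blood sibling's line as half a unit, there are 5/2 units in £290,000, so one unit is £116,000. Whole-blood lines (Zelie and Wiremu) take £116,000 each; half-blood lines (Vikram) take £58,000 each.
Vikram's share (£58,000) passes entirely to Una.
Wiremu's share (£116,000) is divided into 2 shares of £58,000: Wyatt and Sibyl each take £58,000.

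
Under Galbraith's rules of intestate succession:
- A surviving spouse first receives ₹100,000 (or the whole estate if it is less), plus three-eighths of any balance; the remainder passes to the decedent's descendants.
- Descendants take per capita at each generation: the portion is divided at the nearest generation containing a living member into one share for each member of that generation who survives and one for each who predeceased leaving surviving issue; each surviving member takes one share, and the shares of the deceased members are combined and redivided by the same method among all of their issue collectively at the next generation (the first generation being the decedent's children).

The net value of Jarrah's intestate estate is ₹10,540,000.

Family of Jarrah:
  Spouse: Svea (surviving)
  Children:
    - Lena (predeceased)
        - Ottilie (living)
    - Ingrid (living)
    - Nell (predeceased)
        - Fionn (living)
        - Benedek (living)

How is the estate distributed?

Svea first takes ₹100,000, leaving a balance of ₹10,440,000. Svea then takes three-eighths of the balance (₹3,915,000), for a total of ₹4,015,000. The remaining ₹6,525,000 passes to the descendants.
The descendants' portion (₹6,525,000) is divided at the children's generation into 3 shares of ₹2,175,000. Ingrid takes ₹2,175,000. The 2 shares of the deceased (Lena and Nell) are combined into a pool of ₹4,350,000.
That pool (₹4,350,000) is divided at the grandchildren's generation equally among Ottilie, Fionn, and Benedek: ₹1,450,000 each.

Svea: ₹4,015,000; Ottilie: ₹1,450,000; Ingrid: ₹2,175,000; Fionn: ₹1,450,000; Benedek: ₹1,450,000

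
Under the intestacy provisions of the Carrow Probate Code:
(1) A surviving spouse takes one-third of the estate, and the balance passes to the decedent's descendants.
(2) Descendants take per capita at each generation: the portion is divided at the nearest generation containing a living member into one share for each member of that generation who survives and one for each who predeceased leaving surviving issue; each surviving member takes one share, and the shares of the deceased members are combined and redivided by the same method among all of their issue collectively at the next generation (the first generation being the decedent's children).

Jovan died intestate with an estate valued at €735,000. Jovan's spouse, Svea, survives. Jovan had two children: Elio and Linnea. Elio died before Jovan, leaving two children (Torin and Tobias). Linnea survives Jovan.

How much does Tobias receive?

Tobias receives €122,500.

Svea takes one-third of €735,000 = €245,000. The remaining €490,000 passes to the descendants.
The descendants' portion (€490,000) is divided at the children's generation into 2 shares of €245,000. Linnea takes €245,000. The remaining share for the deceased Elio (€245,000) is carried to the next generation.
That pool (€245,000) is divided at the grandchildren's generation equally among Torin and Tobias: €122,500 each.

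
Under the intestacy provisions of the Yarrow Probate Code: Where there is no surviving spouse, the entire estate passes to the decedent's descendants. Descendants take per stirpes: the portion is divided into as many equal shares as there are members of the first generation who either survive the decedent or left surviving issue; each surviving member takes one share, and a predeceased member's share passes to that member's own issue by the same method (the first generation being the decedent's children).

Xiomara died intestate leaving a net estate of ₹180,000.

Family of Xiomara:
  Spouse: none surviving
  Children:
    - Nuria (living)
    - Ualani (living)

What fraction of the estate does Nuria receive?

Nuria receives 1/2 of the estate.

The entire ₹180,000 passes to the descendants.
That amount (₹180,000) is divided into 2 shares of ₹90,000: Nuria and Ualani each take ₹90,000.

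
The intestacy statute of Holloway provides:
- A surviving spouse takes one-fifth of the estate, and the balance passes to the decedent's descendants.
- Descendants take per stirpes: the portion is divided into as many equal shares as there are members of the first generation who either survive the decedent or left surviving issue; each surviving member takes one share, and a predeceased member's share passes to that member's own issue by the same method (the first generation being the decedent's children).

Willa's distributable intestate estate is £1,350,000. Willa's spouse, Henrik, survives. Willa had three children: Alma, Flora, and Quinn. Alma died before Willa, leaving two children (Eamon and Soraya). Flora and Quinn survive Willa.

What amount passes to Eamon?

Eamon receives £180,000.

Henrik takes one-fifth of £1,350,000 = £270,000. The remaining £1,080,000 passes to the descendants.
The descendants' portion (£1,080,000) is divided into 3 shares of £360,000: Flora and Quinn each take £360,000; Alma's £360,000 share passes to Alma's issue.
Alma's share (£360,000) is divided into 2 shares of £180,000: Eamon and Soraya each take £180,000.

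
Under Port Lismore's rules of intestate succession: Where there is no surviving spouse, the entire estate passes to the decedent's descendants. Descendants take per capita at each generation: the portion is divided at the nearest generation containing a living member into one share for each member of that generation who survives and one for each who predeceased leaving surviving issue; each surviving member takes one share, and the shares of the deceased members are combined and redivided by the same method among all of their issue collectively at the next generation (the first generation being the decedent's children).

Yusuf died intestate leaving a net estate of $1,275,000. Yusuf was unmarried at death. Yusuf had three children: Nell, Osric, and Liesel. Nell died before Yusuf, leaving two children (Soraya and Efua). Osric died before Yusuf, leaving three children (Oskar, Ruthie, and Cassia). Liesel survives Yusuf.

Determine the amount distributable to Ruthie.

The entire $1,275,000 passes to the descendants.
That amount ($1,275,000) is divided at the children's generation into 3 shares of $425,000. Liesel takes $425,000. The 2 shares of the deceased (Nell and Osric) are combined into a pool of $850,000.
That pool ($850,000) is divided at the grandchildren's generation equally among Soraya, Efua, Oskar, Ruthie, and Cassia: $170,000 each.

Ruthie receives $170,000.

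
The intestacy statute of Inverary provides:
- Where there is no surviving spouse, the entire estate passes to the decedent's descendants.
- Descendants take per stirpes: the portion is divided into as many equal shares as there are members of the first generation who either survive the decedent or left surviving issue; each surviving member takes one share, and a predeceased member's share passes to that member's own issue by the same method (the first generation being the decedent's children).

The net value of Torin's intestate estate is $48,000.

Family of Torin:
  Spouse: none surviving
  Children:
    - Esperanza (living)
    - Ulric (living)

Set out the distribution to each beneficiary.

The entire $48,000 passes to the descendants.
That amount ($48,000) is divided into 2 shares of $24,000: Esperanza and Ulric each take $24,000.

Esperanza: $24,000; Ulric: $24,000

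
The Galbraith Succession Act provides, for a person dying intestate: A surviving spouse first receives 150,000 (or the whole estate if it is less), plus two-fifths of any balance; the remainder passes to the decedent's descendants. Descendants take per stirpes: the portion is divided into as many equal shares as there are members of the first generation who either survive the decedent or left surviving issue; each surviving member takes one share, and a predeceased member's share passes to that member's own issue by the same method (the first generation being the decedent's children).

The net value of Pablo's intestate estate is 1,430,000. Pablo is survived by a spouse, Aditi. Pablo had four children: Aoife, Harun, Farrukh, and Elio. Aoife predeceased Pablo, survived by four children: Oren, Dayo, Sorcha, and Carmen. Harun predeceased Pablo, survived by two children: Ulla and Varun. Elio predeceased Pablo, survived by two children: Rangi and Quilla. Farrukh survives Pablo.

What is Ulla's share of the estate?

Aditi first takes 150,000, leaving a balance of 1,280,000. Aditi then takes two-fifths of the balance (512,000), for a total of 662,000. The remaining 768,000 passes to the descendants.
The descendants' portion (768,000) is divided into 4 shares of 192,000: Farrukh takes 192,000; Aoife's 192,000 share passes to Aoife's issue; Harun's 192,000 share passes to Harun's issue; Elio's 192,000 share passes to Elio's issue.
Aoife's share (192,000) is divided into 4 shares of 48,000: Oren, Dayo, Sorcha, and Carmen each take 48,000.
Harun's share (192,000) is divided into 2 shares of 96,000: Ulla and Varun each take 96,000.
Elio's share (192,000) is divided into 2 shares of 96,000: Rangi and Quilla each take 96,000.

Ulla receives 96,000.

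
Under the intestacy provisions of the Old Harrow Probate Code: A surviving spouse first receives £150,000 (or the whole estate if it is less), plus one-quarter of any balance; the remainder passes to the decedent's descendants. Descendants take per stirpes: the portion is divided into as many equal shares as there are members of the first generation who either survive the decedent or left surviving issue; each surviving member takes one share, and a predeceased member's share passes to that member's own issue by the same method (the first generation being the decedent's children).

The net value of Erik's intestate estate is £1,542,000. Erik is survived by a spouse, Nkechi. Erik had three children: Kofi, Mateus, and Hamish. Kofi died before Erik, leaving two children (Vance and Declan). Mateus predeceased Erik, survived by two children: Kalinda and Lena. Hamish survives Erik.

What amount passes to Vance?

Nkechi first takes £150,000, leaving a balance of £1,392,000. Nkechi then takes one-quarter of the balance (£348,000), for a total of £498,000. The remaining £1,044,000 passes to the descendants.
The descendants' portion (£1,044,000) is divided into 3 shares of £348,000: Hamish takes £348,000; Kofi's £348,000 share passes to Kofi's issue; Mateus's £348,000 share passes to Mateus's issue.
Kofi's share (£348,000) is divided into 2 shares of £174,000: Vance and Declan each take £174,000.
Mateus's share (£348,000) is divided into 2 shares of £174,000: Kalinda and Lena each take £174,000.

Vance receives £174,000.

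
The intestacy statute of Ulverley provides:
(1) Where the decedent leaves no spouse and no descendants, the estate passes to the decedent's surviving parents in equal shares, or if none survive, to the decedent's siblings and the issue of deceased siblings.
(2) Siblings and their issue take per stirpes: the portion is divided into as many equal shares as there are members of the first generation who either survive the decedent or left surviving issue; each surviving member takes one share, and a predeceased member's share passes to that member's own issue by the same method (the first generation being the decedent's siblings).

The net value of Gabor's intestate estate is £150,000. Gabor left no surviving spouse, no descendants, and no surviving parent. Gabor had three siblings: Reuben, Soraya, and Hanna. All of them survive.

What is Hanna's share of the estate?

The entire £150,000 passes to the siblings and their issue.
That amount (£150,000) is divided into 3 shares of £50,000: Reuben, Soraya, and Hanna each take £50,000.

Hanna receives £50,000.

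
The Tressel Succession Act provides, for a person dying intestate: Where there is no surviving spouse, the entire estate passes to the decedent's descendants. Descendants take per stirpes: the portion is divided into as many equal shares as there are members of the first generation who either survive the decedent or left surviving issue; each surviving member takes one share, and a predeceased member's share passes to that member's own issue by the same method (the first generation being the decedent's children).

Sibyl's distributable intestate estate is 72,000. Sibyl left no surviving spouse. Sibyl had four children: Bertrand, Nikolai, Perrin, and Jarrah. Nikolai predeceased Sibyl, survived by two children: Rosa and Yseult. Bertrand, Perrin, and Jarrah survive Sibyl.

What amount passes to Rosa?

The entire 72,000 passes to the descendants.
That amount (72,000) is divided into 4 shares of 18,000: Bertrand, Perrin, and Jarrah each take 18,000; Nikolai's 18,000 share passes to Nikolai's issue.
Nikolai's share (18,000) is divided into 2 shares of 9,000: Rosa and Yseult each take 9,000.

Rosa receives 9,000.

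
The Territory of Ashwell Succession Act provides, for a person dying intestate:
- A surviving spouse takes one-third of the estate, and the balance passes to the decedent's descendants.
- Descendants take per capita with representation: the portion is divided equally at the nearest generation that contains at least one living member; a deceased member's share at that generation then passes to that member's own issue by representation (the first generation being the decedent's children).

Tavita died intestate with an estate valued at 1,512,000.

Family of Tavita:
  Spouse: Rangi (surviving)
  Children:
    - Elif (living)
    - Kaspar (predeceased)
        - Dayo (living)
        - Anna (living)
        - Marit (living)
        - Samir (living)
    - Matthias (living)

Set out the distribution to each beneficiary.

Rangi takes one-third of 1,512,000 = 504,000. The remaining 1,008,000 passes to the descendants.
The descendants' portion (1,008,000) is divided into 3 shares of 336,000: Elif and Matthias each take 336,000; Kaspar's 336,000 share passes to Kaspar's issue.
Kaspar's share (336,000) is divided into 4 shares of 84,000: Dayo, Anna, Marit, and Samir each take 84,000.

Rangi: 504,000; Elif: 336,000; Dayo: 84,000; Anna: 84,000; Marit: 84,000; Samir: 84,000; Matthias: 336,000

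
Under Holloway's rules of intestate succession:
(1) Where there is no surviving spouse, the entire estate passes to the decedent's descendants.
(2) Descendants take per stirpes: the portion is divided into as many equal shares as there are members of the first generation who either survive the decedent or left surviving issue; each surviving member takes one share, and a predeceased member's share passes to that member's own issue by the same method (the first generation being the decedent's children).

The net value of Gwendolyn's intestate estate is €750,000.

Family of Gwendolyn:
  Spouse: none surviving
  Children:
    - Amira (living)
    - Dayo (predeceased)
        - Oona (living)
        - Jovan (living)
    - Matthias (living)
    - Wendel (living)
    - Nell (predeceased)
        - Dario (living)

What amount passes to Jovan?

Jovan receives €75,000.

The entire €750,000 passes to the descendants.
That amount (€750,000) is divided into 5 shares of €150,000: Amira, Matthias, and Wendel each take €150,000; Dayo's €150,000 share passes to Dayo's issue; Nell's €150,000 share passes to Nell's issue.
Dayo's share (€150,000) is divided into 2 shares of €75,000: Oona and Jovan each take €75,000.
Nell's share (€150,000) passes entirely to Dario.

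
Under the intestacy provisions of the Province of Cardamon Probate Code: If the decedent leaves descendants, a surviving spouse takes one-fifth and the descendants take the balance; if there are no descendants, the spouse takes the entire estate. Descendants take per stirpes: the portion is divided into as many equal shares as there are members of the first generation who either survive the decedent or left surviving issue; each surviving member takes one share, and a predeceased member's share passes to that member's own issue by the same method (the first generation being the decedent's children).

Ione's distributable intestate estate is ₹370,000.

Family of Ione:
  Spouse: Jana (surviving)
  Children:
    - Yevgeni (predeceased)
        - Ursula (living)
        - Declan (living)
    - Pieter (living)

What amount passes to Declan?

Declan receives ₹74,000.

Jana takes one-fifth of ₹370,000 = ₹74,000. The remaining ₹296,000 passes to the descendants.
The descendants' portion (₹296,000) is divided into 2 shares of ₹148,000: Pieter takes ₹148,000; Yevgeni's ₹148,000 share passes to Yevgeni's issue.
Yevgeni's share (₹148,000) is divided into 2 shares of ₹74,000: Ursula and Declan each take ₹74,000.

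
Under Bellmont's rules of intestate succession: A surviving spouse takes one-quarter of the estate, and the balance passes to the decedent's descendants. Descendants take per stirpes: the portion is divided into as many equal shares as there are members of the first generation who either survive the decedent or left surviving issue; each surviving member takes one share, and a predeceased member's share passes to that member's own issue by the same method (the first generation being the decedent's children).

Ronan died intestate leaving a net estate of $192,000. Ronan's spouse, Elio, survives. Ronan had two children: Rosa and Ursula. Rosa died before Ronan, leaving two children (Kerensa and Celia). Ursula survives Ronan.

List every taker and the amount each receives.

Elio takes one-quarter of $192,000 = $48,000. The remaining $144,000 passes to the descendants.
The descendants' portion ($144,000) is divided into 2 shares of $72,000: Ursula takes $72,000; Rosa's $72,000 share passes to Rosa's issue.
Rosa's share ($72,000) is divided into 2 shares of $36,000: Kerensa and Celia each take $36,000.

Elio: $48,000; Kerensa: $36,000; Celia: $36,000; Ursula: $72,000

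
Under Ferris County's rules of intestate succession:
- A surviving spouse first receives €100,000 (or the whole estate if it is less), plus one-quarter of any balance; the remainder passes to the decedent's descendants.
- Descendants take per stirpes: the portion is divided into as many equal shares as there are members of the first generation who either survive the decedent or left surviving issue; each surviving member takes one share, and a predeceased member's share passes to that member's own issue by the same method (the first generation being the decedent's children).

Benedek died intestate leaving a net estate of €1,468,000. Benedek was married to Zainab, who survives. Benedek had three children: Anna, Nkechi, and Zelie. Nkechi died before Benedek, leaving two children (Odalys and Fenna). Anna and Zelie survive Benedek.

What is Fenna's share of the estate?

Fenna receives €171,000.

Zainab first takes €100,000, leaving a balance of €1,368,000. Zainab then takes one-quarter of the balance (€342,000), for a total of €442,000. The remaining €1,026,000 passes to the descendants.
The descendants' portion (€1,026,000) is divided into 3 shares of €342,000: Anna and Zelie each take €342,000; Nkechi's €342,000 share passes to Nkechi's issue.
Nkechi's share (€342,000) is divided into 2 shares of €171,000: Odalys and Fenna each take €171,000.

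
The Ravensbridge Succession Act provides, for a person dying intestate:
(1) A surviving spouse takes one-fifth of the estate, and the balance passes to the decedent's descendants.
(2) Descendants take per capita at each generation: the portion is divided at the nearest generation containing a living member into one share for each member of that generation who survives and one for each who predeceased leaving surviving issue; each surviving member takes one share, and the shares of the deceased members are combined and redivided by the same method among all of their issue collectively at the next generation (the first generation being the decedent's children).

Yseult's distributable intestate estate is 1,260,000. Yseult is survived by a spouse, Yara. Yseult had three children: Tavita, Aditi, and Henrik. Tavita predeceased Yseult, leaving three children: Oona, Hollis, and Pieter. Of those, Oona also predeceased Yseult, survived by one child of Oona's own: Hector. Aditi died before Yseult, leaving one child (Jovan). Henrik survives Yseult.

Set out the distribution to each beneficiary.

Yara: 252,000; Hector: 168,000; Hollis: 168,000; Pieter: 168,000; Jovan: 168,000; Henrik: 336,000

Yara takes one-fifth of 1,260,000 = 252,000. The remaining 1,008,000 passes to the descendants.
The descendants' portion (1,008,000) is divided at the children's generation into 3 shares of 336,000. Henrik takes 336,000. The 2 shares of the deceased (Tavita and Aditi) are combined into a pool of 672,000.
That pool (672,000) is divided at the grandchildren's generation into 4 shares of 168,000. Hollis, Pieter, and Jovan each take 168,000. The remaining share for the deceased Oona (168,000) is carried to the next generation.
That pool (168,000) passes entirely to Hector, the sole taker at the great-grandchildren's generation.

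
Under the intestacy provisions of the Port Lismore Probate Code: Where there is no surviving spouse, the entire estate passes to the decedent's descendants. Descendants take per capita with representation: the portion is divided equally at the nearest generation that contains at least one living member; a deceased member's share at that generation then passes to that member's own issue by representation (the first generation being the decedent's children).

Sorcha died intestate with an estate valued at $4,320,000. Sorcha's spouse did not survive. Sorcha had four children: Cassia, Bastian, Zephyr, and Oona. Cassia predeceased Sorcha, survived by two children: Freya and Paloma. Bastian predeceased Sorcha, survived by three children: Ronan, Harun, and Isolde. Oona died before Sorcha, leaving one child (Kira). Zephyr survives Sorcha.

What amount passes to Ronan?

Ronan receives $360,000.

The entire $4,320,000 passes to the descendants.
That amount ($4,320,000) is divided into 4 shares of $1,080,000: Zephyr takes $1,080,000; Cassia's $1,080,000 share passes to Cassia's issue; Bastian's $1,080,000 share passes to Bastian's issue; Oona's $1,080,000 share passes to Oona's issue.
Cassia's share ($1,080,000) is divided into 2 shares of $540,000: Freya and Paloma each take $540,000.
Bastian's share ($1,080,000) is divided into 3 shares of $360,000: Ronan, Harun, and Isolde each take $360,000.
Oona's share ($1,080,000) passes entirely to Kira.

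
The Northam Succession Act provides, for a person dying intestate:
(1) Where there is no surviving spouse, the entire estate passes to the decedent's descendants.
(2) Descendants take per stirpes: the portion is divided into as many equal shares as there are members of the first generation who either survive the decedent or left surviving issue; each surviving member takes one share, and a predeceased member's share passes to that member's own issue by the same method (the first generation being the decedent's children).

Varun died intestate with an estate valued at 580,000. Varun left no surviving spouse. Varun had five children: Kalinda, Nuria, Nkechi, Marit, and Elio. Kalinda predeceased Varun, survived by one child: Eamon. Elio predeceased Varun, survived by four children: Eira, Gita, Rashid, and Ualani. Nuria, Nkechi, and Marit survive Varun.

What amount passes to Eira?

The entire 580,000 passes to the descendants.
That amount (580,000) is divided into 5 shares of 116,000: Nuria, Nkechi, and Marit each take 116,000; Kalinda's 116,000 share passes to Kalinda's issue; Elio's 116,000 share passes to Elio's issue.
Kalinda's share (116,000) passes entirely to Eamon.
Elio's share (116,000) is divided into 4 shares of 29,000: Eira, Gita, Rashid, and Ualani each take 29,000.

Eira receives 29,000.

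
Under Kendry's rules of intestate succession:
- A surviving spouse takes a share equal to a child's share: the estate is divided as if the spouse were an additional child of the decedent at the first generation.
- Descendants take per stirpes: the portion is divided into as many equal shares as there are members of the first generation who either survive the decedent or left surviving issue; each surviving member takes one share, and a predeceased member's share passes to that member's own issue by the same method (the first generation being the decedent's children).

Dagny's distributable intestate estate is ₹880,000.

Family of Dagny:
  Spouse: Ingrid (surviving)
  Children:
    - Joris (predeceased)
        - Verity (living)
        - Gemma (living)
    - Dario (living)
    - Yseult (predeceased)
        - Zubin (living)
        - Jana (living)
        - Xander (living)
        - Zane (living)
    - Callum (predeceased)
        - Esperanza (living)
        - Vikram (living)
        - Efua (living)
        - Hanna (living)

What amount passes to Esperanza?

Esperanza receives ₹44,000.

The spouse counts as an additional share at the children's level, so there are 5 primary shares of ₹176,000. Ingrid takes one such share (₹176,000).
The children's combined portion (₹704,000) is divided into 4 shares of ₹176,000: Dario takes ₹176,000; Joris's ₹176,000 share passes to Joris's issue; Yseult's ₹176,000 share passes to Yseult's issue; Callum's ₹176,000 share passes to Callum's issue.
Joris's share (₹176,000) is divided into 2 shares of ₹88,000: Verity and Gemma each take ₹88,000.
Yseult's share (₹176,000) is divided into 4 shares of ₹44,000: Zubin, Jana, Xander, and Zane each take ₹44,000.
Callum's share (₹176,000) is divided into 4 shares of ₹44,000: Esperanza, Vikram, Efua, and Hanna each take ₹44,000.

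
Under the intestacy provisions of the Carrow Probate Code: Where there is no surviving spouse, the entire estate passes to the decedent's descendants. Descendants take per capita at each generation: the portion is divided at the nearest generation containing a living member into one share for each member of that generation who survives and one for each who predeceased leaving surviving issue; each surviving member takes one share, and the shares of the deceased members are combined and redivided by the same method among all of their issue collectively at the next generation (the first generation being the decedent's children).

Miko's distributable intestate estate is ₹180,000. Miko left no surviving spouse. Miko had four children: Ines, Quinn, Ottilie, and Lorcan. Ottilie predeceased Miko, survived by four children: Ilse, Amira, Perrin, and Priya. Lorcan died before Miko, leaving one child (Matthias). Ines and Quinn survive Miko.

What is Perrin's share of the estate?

Perrin receives ₹18,000.

The entire ₹180,000 passes to the descendants.
That amount (₹180,000) is divided at the children's generation into 4 shares of ₹45,000. Ines and Quinn each take ₹45,000. The 2 shares of the deceased (Ottilie and Lorcan) are combined into a pool of ₹90,000.
That pool (₹90,000) is divided at the grandchildren's generation equally among Ilse, Amira, Perrin, Priya, and Matthias: ₹18,000 each.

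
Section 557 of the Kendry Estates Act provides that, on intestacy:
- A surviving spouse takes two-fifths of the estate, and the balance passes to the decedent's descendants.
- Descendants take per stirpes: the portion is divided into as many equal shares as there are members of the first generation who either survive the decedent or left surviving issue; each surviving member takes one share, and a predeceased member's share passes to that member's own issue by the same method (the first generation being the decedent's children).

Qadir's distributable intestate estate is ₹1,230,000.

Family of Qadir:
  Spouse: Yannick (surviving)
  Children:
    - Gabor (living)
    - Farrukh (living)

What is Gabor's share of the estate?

Gabor receives ₹369,000.

Yannick takes two-fifths of ₹1,230,000 = ₹492,000. The remaining ₹738,000 passes to the descendants.
The descendants' portion (₹738,000) is divided into 2 shares of ₹369,000: Gabor and Farrukh each take ₹369,000.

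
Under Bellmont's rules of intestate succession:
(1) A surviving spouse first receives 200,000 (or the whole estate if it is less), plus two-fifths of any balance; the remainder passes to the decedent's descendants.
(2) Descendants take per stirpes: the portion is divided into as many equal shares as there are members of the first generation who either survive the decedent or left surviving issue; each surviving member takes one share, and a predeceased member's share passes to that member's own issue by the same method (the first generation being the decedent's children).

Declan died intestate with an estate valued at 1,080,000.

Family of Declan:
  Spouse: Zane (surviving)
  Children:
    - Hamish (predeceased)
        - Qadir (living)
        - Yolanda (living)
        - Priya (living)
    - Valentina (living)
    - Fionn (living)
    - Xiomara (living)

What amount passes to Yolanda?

Zane first takes 200,000, leaving a balance of 880,000. Zane then takes two-fifths of the balance (352,000), for a total of 552,000. The remaining 528,000 passes to the descendants.
The descendants' portion (528,000) is divided into 4 shares of 132,000: Valentina, Fionn, and Xiomara each take 132,000; Hamish's 132,000 share passes to Hamish's issue.
Hamish's share (132,000) is divided into 3 shares of 44,000: Qadir, Yolanda, and Priya each take 44,000.

Yolanda receives 44,000.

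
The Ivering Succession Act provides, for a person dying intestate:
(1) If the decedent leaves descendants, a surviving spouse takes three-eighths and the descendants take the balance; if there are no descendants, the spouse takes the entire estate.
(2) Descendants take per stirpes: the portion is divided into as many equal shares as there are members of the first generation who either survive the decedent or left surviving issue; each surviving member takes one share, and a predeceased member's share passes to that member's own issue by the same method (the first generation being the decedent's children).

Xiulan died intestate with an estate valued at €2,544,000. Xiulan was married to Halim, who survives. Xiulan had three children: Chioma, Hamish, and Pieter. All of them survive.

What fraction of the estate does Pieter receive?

Pieter receives 5/24 of the estate.

Halim takes three-eighths of €2,544,000 = €954,000. The remaining €1,590,000 passes to the descendants.
The descendants' portion (€1,590,000) is divided into 3 shares of €530,000: Chioma, Hamish, and Pieter each take €530,000.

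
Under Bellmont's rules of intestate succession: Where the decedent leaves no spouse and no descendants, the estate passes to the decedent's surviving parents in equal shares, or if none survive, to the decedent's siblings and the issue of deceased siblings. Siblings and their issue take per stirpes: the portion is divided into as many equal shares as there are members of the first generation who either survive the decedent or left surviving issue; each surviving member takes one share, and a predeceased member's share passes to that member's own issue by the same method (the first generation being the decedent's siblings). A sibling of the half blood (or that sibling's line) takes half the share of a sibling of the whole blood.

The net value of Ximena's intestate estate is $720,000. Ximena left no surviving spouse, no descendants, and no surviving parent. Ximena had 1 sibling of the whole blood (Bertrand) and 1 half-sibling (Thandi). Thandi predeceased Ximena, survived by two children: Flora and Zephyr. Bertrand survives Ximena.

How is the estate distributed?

Flora: $120,000; Zephyr: $120,000; Bertrand: $480,000

The entire $720,000 passes to the siblings and their issue.
Counting each half-blood sibling's line as half a unit, there are 3/2 units in $720,000, so one unit is $480,000. Whole-blood lines (Bertrand) take $480,000 each; half-blood lines (Thandi) take $240,000 each.
Thandi's share ($240,000) is divided into 2 shares of $120,000: Flora and Zephyr each take $120,000.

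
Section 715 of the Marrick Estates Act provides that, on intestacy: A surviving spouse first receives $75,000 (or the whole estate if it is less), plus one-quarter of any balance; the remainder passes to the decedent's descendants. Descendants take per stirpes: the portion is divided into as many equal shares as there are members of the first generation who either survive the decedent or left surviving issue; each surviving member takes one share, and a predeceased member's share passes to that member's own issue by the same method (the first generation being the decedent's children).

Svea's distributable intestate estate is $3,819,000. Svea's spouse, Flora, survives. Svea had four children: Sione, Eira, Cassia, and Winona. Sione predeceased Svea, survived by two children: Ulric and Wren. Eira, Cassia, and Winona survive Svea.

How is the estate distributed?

Flora first takes $75,000, leaving a balance of $3,744,000. Flora then takes one-quarter of the balance ($936,000), for a total of $1,011,000. The remaining $2,808,000 passes to the descendants.
The descendants' portion ($2,808,000) is divided into 4 shares of $702,000: Eira, Cassia, and Winona each take $702,000; Sione's $702,000 share passes to Sione's issue.
Sione's share ($702,000) is divided into 2 shares of $351,000: Ulric and Wren each take $351,000.

Flora: $1,011,000; Ulric: $351,000; Wren: $351,000; Eira: $702,000; Cassia: $702,000; Winona: $702,000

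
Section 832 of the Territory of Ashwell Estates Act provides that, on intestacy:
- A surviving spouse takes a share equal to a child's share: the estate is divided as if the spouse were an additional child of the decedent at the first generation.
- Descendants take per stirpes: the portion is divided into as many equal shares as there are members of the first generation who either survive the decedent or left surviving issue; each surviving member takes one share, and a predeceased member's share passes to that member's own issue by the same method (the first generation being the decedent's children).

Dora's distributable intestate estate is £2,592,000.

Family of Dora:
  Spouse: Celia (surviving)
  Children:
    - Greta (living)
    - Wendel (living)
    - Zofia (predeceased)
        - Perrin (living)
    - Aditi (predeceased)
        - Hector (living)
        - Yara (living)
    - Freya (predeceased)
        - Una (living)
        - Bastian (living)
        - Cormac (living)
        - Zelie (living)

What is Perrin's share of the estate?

Perrin receives £432,000.

The spouse counts as an additional share at the children's level, so there are 6 primary shares of £432,000. Celia takes one such share (£432,000).
The children's combined portion (£2,160,000) is divided into 5 shares of £432,000: Greta and Wendel each take £432,000; Zofia's £432,000 share passes to Zofia's issue; Aditi's £432,000 share passes to Aditi's issue; Freya's £432,000 share passes to Freya's issue.
Zofia's share (£432,000) passes entirely to Perrin.
Aditi's share (£432,000) is divided into 2 shares of £216,000: Hector and Yara each take £216,000.
Freya's share (£432,000) is divided into 4 shares of £108,000: Una, Bastian, Cormac, and Zelie each take £108,000.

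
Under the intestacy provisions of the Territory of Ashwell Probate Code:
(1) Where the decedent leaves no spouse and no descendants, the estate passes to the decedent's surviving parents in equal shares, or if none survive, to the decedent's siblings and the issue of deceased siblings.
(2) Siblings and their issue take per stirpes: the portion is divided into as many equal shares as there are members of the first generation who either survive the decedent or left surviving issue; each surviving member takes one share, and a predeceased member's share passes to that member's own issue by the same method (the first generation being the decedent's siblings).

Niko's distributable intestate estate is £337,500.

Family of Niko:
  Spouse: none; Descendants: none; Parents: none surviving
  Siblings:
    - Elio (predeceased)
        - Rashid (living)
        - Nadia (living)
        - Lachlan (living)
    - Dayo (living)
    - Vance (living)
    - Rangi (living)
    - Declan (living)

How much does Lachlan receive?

Lachlan receives £22,500.

The entire £337,500 passes to the siblings and their issue.
That amount (£337,500) is divided into 5 shares of £67,500: Dayo, Vance, Rangi, and Declan each take £67,500; Elio's £67,500 share passes to Elio's issue.
Elio's share (£67,500) is divided into 3 shares of £22,500: Rashid, Nadia, and Lachlan each take £22,500.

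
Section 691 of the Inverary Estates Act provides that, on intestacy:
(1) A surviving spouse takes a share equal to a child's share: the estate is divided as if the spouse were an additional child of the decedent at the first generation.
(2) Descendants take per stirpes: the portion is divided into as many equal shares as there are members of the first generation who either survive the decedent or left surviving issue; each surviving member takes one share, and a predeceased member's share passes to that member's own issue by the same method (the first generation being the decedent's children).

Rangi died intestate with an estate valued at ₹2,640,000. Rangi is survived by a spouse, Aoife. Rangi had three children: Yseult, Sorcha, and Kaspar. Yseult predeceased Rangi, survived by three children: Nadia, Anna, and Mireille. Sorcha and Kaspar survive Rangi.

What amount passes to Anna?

The spouse counts as an additional share at the children's level, so there are 4 primary shares of ₹660,000. Aoife takes one such share (₹660,000).
The children's combined portion (₹1,980,000) is divided into 3 shares of ₹660,000: Sorcha and Kaspar each take ₹660,000; Yseult's ₹660,000 share passes to Yseult's issue.
Yseult's share (₹660,000) is divided into 3 shares of ₹220,000: Nadia, Anna, and Mireille each take ₹220,000.

Anna receives ₹220,000.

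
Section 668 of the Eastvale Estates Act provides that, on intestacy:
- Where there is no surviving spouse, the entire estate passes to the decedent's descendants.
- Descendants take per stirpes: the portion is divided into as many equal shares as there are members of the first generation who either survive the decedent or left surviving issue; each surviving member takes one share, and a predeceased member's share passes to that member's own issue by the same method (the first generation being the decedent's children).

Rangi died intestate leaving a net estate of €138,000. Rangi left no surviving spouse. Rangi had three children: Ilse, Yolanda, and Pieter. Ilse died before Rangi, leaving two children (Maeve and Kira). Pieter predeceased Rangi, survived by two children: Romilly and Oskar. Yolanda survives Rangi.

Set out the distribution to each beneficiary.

The entire €138,000 passes to the descendants.
That amount (€138,000) is divided into 3 shares of €46,000: Yolanda takes €46,000; Ilse's €46,000 share passes to Ilse's issue; Pieter's €46,000 share passes to Pieter's issue.
Ilse's share (€46,000) is divided into 2 shares of €23,000: Maeve and Kira each take €23,000.
Pieter's share (€46,000) is divided into 2 shares of €23,000: Romilly and Oskar each take €23,000.

Maeve: €23,000; Kira: €23,000; Yolanda: €46,000; Romilly: €23,000; Oskar: €23,000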